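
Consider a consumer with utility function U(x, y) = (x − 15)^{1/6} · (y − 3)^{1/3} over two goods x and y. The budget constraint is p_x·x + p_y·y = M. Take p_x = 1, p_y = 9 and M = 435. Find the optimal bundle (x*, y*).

This is Cobb-Douglas in (x−15, y−3): tangency gives 1/6·p_y·(y−3) = 1/3·p_x·(x−15).
Substituting into the budget: x* = 15 + 1/3·(M − 15·p_x − 3·p_y)/p_x, and y* = 3 + 2/3·(…)/p_y.
Discretionary income = 435 − 15·1 − 3·9 = 393; x* = 15 + 1/3·393/1 = 146; y* = 3 + 2/3·393/9 = 32.1111.

x* = 146, y* = 32.1111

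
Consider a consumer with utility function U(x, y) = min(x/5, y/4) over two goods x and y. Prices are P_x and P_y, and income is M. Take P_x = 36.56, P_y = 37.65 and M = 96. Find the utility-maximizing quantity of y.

With perfect complements, no substitution: consume in ratio x:y = 5:4.
Budget: P_x·x + P_y·(4/5)·x = M, so (5·P_x + 4·P_y)·x = 5·M.
Demand: x*(P_x,P_y,M) = 5·M/(5·P_x + 4·P_y), y* = 4·M/(5·P_x + 4·P_y).
Here 5·36.56 + 4·37.65 = 333.4, giving y* = 1.1518.

y* = 1.1518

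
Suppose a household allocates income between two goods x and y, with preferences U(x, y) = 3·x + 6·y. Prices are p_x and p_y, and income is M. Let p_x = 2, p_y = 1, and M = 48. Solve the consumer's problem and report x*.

Perfect substitutes: compare marginal utility per dollar. 3/p_x vs 6/p_y → 1.5 vs 6.
y gives more utility per dollar, so spend all income on y: y* = M/p_y, x* = 0.
Numerically: x* = 0, y* = 48.

x* = 0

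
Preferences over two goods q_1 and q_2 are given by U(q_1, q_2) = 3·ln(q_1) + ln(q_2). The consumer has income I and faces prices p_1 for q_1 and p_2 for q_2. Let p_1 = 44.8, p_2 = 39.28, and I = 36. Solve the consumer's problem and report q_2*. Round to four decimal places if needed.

q_2* = 0.2291

MU_q_1/MU_q_2 = (3·q_2)/(q_1); tangency sets this equal to p_1/p_2.
Rearranging, p_2·q_2 = (1/3)·p_1·q_1. Substituting into the budget gives p_1·q_1·(1 + (1/3)) = I.
Demand: q_1*(p_1,p_2,I) = 0.75·I/p_1 and q_2* = 0.25·I/p_2.
At p_1=44.8, p_2=39.28, I=36: q_2* = 0.25·36/39.28 = 0.2291.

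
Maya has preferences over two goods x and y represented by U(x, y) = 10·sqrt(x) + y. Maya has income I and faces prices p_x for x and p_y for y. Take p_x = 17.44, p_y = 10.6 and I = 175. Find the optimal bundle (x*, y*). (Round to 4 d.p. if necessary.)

Thus x* = (5·p_y/p_x)² — independent of I — with the rest of income spent on y.
Plugging in: x* = (5·10.6/17.44)² = 9.2355, y* = 1.3145.

x* = 9.2355, y* = 1.3145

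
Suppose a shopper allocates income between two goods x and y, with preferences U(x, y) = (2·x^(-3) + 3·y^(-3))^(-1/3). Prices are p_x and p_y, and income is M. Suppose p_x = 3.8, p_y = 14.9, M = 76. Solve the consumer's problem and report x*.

MU_x ∝ 2·x^(-4), MU_y ∝ 3·y^(-4), so MRS = (2/3)·(y/x)^(4) = p_x/p_y.
Hence y/x = ((3/2)·p_x/p_y)^(1/(4)), i.e. raised to the 0.25 power.
Substitute y = (y/x)·x into the budget: x* = M/(p_x + p_y·(y/x)).
Numerically y/x = 0.786452, so x* = 76/(3.8 + 14.9·0.786452) = 4.8975.

x* = 4.8975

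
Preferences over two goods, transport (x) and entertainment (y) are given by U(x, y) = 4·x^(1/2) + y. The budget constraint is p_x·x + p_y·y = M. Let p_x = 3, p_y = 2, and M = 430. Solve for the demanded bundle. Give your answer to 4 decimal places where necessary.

Set MRS = p_x/p_y: 2·x^(−1/2) = p_x/p_y.
Thus x* = (2·p_y/p_x)² — independent of M — with the rest of income spent on y.
Plugging in: x* = (2·2/3)² = 1.7778, y* = 212.3333.

x* = 1.7778, y* = 212.3333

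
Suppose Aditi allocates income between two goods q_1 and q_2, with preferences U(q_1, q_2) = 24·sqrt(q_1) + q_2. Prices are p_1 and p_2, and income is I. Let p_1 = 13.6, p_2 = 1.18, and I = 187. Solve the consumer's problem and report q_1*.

q_1* = 1.084

Plugging in: q_1* = (12·1.18/13.6)² = 1.084.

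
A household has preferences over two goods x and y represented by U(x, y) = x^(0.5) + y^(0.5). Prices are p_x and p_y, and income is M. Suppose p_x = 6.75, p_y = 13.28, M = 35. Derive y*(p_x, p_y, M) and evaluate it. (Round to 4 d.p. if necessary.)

y* = 0.8882

MU_x ∝ x^(-0.5), MU_y ∝ y^(-0.5), so MRS = (y/x)^(0.5) = p_x/p_y.
Solve for the ratio: y/x = [p_x/p_y]^(2).
With the ratio pinned down, the budget gives x* = M/(p_x + p_y·(y/x)) and y* = (y/x)·x*.
Numerically y/x = 0.258352, so x* = 35/(6.75 + 13.28·0.258352) = 3.4378 and y* = 0.258352·3.4378 = 0.8882.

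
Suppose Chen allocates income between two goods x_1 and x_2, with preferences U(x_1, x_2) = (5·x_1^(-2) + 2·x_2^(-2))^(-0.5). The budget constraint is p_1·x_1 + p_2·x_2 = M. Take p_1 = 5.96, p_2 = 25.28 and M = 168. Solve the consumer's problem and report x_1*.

x_1* = 9.6183

MU_x_1 ∝ 5·x_1^(-3), MU_x_2 ∝ 2·x_2^(-3), so MRS = (5/2)·(x_2/x_1)^(3) = p_1/p_2.
Solve for the ratio: x_2/x_1 = [(2/5)·p_1/p_2]^(1/3).
Substitute x_2 = (x_2/x_1)·x_1 into the budget: x_1* = M/(p_1 + p_2·(x_2/x_1)).
Numerically x_2/x_1 = 0.455173, so x_1* = 168/(5.96 + 25.28·0.455173) = 9.6183.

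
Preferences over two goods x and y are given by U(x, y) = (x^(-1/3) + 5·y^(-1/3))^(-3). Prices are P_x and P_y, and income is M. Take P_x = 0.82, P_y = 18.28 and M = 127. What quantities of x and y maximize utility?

x* = 18.7378, y* = 6.1069

From the CES first-order condition, (1/5)·(y/x)^(4/3) = P_x/P_y.
Hence y/x = (5·P_x/P_y)^(1/(4/3)), i.e. raised to the 0.75 power.
Substitute y = (y/x)·x into the budget: x* = M/(P_x + P_y·(y/x)).
Numerically y/x = 0.325916, so x* = 127/(0.82 + 18.28·0.325916) = 18.7378 and y* = 0.325916·18.7378 = 6.1069.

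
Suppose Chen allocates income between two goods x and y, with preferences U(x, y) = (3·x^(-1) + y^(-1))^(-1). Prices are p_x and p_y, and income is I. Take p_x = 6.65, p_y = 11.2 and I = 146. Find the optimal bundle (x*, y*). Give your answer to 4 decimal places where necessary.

x* = 12.5509, y* = 5.5836

MRS = MU_x/MU_y = 3·(y/x)^(2). Set equal to p_x/p_y.
Solve for the ratio: y/x = [(1/3)·p_x/p_y]^(0.5).
With the ratio pinned down, the budget gives x* = I/(p_x + p_y·(y/x)) and y* = (y/x)·x*.
Numerically y/x = 0.444878, so x* = 146/(6.65 + 11.2·0.444878) = 12.5509 and y* = 0.444878·12.5509 = 5.5836.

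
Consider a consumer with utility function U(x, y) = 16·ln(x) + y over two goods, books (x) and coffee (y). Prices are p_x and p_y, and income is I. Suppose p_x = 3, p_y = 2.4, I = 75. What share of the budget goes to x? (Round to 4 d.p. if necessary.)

share on x = 0.512

At the given prices: x* = 16·2.4/3 = 12.8, and y* = 15.25.
Expenditure on x: 3·12.8 = 38.4; share = 0.512.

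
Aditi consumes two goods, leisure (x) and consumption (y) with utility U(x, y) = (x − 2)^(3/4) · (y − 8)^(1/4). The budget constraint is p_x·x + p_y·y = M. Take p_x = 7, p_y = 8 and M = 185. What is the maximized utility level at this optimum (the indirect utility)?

V = 8.425

This is Cobb-Douglas in (x−2, y−8): tangency gives 0.75·p_y·(y−8) = 0.25·p_x·(x−2).
After buying the subsistence bundle (2, 8), a share 0.75 of the remaining income goes to x: x* = 2 + 0.75·(M − 2p_x − 8p_y)/p_x.
Discretionary income = 185 − 2·7 − 8·8 = 107; x* = 2 + 0.75·107/7 = 13.4643; y* = 8 + 0.25·107/8 = 11.3438.
Utility at the optimum: U(13.4643, 11.3438) = 8.425.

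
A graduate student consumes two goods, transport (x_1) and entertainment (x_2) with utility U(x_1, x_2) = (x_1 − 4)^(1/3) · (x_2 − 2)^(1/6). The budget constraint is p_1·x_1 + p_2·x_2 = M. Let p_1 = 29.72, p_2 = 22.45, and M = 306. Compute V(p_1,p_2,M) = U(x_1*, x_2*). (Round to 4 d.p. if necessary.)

V = 1.6674

Let x_1' = x_1−4, x_2' = x_2−2. MRS = 2·x_2'/x_1' = p_1/p_2.
Substituting into the budget: x_1* = 4 + 2/3·(M − 4·p_1 − 2·p_2)/p_1, and x_2* = 2 + 1/3·(…)/p_2.
Discretionary income = 306 − 4·29.72 − 2·22.45 = 142.22; x_1* = 4 + 2/3·142.22/29.72 = 7.1902; x_2* = 2 + 1/3·142.22/22.45 = 4.1117.
Utility at the optimum: U(7.1902, 4.1117) = 1.6674.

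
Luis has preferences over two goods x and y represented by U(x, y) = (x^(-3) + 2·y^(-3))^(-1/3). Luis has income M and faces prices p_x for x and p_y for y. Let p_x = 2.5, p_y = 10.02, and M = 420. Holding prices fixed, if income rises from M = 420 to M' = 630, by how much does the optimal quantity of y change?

From the CES first-order condition, (1/2)·(y/x)^(4) = p_x/p_y.
Solve for the ratio: y/x = [2·p_x/p_y]^(0.25).
With the ratio pinned down, the budget gives x* = M/(p_x + p_y·(y/x)) and y* = (y/x)·x*.
Numerically y/x = 0.840476, so x* = 420/(2.5 + 10.02·0.840476) = 38.456 and y* = 0.840476·38.456 = 32.3214.
At M' = 630: y* = 48.482. Change: 48.482 − 32.3214 = 16.1607.

Δy* = 16.1607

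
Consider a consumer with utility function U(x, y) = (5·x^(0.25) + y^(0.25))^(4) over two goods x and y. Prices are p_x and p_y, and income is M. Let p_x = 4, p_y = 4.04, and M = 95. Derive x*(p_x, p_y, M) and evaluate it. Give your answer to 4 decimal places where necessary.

From the CES first-order condition, 5·(y/x)^(0.75) = p_x/p_y.
Solve for the ratio: y/x = [(1/5)·p_x/p_y]^(4/3).
With the ratio pinned down, the budget gives x* = M/(p_x + p_y·(y/x)) and y* = (y/x)·x*.
Numerically y/x = 0.115419, so x* = 95/(4 + 4.04·0.115419) = 21.2704.

x* = 21.2704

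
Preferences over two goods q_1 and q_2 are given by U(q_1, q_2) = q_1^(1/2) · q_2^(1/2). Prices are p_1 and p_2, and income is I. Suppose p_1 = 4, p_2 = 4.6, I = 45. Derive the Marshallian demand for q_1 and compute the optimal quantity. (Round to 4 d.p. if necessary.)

q_1* = 5.625

MU_q_1/MU_q_2 = (0.5·q_2)/(0.5·q_1); tangency sets this equal to p_1/p_2.
Rearranging, p_2·q_2 = p_1·q_1. Substituting into the budget gives p_1·q_1·(1 + 1) = I.
Demand: q_1*(p_1,p_2,I) = 0.5·I/p_1 and q_2* = 0.5·I/p_2.
At p_1=4, p_2=4.6, I=45: q_1* = 0.5·45/4 = 5.625.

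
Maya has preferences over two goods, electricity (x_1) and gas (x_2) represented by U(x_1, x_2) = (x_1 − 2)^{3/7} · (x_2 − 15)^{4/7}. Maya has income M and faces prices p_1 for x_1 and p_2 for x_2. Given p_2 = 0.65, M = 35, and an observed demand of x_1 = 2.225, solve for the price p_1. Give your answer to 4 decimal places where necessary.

p_1 = 10

MRS = (3/4)·(x_2−15)/(x_1−2). Tangency with p_1/p_2 gives x_2−15 = (4/3)·(p_1/p_2)·(x_1−2).
Substituting into the budget: x_1* = 2 + 3/7·(M − 2·p_1 − 15·p_2)/p_1, and x_2* = 15 + 4/7·(…)/p_2.
Set x_1* = 2.225 in the demand function and solve for p_1: p_1 = 10.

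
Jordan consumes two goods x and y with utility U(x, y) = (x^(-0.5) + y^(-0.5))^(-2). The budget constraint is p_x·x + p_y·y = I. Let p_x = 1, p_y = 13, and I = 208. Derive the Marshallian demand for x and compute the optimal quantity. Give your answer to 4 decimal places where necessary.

Substitute y = (y/x)·x into the budget: x* = I/(p_x + p_y·(y/x)).
Numerically y/x = 0.180872, so x* = 208/(1 + 13·0.180872) = 62.0648.

x* = 62.0648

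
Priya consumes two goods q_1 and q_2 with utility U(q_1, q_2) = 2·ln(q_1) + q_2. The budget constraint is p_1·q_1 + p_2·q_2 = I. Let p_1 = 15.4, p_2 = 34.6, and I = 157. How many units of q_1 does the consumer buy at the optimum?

Set MRS = p_1/p_2: (2/q_1)/1 = p_1/p_2.
So q_1*(p_1,p_2) = 2·p_2/p_1, independent of income; and q_2* = (I − 2·p_2)/p_2.
At the given prices: q_1* = 2·34.6/15.4 = 4.4935.

q_1* = 4.4935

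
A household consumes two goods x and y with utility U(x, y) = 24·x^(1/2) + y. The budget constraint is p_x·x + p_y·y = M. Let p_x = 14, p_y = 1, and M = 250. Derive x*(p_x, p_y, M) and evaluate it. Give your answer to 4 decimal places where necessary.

x* = 0.7347

Set MRS = p_x/p_y: 12·x^(−1/2) = p_x/p_y.
Thus x* = (12·p_y/p_x)² — independent of M — with the rest of income spent on y.
Plugging in: x* = (12·1/14)² = 0.7347.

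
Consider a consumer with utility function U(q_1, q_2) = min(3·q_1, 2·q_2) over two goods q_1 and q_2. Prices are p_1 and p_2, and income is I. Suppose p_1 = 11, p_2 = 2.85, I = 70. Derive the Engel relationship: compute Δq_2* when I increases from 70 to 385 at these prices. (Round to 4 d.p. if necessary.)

Leontief preferences: the optimum is at the kink where q_1/2 = q_2/3, i.e. q_2 = (3/2)·q_1.
Budget: p_1·q_1 + p_2·(3/2)·q_1 = I, so (2·p_1 + 3·p_2)·q_1 = 2·I.
Demand: q_1*(p_1,p_2,I) = 2·I/(2·p_1 + 3·p_2), q_2* = 3·I/(2·p_1 + 3·p_2).
Here 2·11 + 3·2.85 = 30.55, giving q_2* = 6.874.
At I' = 385: q_2* = 37.8069. Change: 37.8069 − 6.874 = 30.9329.

Δq_2* = 30.9329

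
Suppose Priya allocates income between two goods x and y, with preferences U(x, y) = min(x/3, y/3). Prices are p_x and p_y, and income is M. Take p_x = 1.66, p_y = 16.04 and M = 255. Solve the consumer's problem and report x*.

x* = 14.4068

Leontief preferences: the optimum is at the kink where x/3 = y/3, i.e. y = x.
Budget: p_x·x + p_y·x = M, so (3·p_x + 3·p_y)·x = 3·M.
Demand: x*(p_x,p_y,M) = 3·M/(3·p_x + 3·p_y), y* = 3·M/(3·p_x + 3·p_y).
Here 3·1.66 + 3·16.04 = 53.1, giving x* = 14.4068.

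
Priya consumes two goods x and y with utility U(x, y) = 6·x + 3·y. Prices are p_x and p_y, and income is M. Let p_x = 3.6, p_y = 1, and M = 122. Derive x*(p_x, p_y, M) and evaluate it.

y gives more utility per dollar, so spend all income on y: y* = M/p_y, x* = 0.
Numerically: x* = 0, y* = 122.

x* = 0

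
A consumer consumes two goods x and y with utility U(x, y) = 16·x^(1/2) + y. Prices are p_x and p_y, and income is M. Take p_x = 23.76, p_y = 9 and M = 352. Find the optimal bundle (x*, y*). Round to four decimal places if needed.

Set MRS = p_x/p_y: 8·x^(−1/2) = p_x/p_y.
Solve: √x = 8·p_y/p_x, so x*(p_x,p_y) = (8·p_y/p_x)², and y* = (M − p_x·x*)/p_y.
Plugging in: x* = (8·9/23.76)² = 9.1827, y* = 14.8687.

x* = 9.1827, y* = 14.8687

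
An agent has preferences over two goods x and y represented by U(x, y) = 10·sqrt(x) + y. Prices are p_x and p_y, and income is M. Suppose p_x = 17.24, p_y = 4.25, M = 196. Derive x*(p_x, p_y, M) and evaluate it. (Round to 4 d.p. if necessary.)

x* = 1.5193

Plugging in: x* = (5·4.25/17.24)² = 1.5193.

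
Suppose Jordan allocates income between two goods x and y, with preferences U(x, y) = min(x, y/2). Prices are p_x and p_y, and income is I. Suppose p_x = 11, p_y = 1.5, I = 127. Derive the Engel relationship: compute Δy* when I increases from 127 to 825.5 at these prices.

Δy* = 99.7857

Demand: x*(p_x,p_y,I) = I/(p_x + 2·p_y), y* = 2·I/(p_x + 2·p_y).
Here 11 + 2·1.5 = 14, giving y* = 18.1429.
At I' = 825.5: y* = 117.9286. Change: 117.9286 − 18.1429 = 99.7857.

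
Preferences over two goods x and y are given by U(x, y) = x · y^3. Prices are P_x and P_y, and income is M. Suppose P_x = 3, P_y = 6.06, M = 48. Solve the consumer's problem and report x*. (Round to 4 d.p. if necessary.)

The MRS is (1/3)·y/x. Set MRS = P_x/P_y.
So P_y·y = 3·P_x·x; combined with the budget, a share 0.25 of income goes to x.
Demand: x*(P_x,P_y,M) = 0.25·M/P_x and y* = 0.75·M/P_y.
At P_x=3, P_y=6.06, M=48: x* = 0.25·48/3 = 4.

x* = 4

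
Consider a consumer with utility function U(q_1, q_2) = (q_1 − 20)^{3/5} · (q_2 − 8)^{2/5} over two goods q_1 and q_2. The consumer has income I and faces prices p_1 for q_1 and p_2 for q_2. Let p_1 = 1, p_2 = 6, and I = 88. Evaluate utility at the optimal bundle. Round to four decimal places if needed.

V = 4.9829

This is Cobb-Douglas in (q_1−20, q_2−8): tangency gives 0.6·p_2·(q_2−8) = 0.4·p_1·(q_1−20).
After buying the subsistence bundle (20, 8), a share 0.6 of the remaining income goes to q_1: q_1* = 20 + 0.6·(I − 20p_1 − 8p_2)/p_1.
Discretionary income = 88 − 20·1 − 8·6 = 20; q_1* = 20 + 0.6·20/1 = 32; q_2* = 8 + 0.4·20/6 = 9.3333.
Utility at the optimum: U(32, 9.3333) = 4.9829.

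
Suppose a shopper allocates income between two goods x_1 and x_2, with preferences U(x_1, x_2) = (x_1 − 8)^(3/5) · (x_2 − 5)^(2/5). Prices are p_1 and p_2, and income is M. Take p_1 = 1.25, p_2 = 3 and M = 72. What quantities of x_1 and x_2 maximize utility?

x_1* = 30.56, x_2* = 11.2667

MRS = (3/2)·(x_2−5)/(x_1−8). Tangency with p_1/p_2 gives x_2−5 = (2/3)·(p_1/p_2)·(x_1−8).
After buying the subsistence bundle (8, 5), a share 0.6 of the remaining income goes to x_1: x_1* = 8 + 0.6·(M − 8p_1 − 5p_2)/p_1.
Discretionary income = 72 − 8·1.25 − 5·3 = 47; x_1* = 8 + 0.6·47/1.25 = 30.56; x_2* = 5 + 0.4·47/3 = 11.2667.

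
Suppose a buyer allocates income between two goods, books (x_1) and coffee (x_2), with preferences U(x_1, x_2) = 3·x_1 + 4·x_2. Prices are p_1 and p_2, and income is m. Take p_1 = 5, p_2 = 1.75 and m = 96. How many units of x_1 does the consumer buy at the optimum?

x_1* = 0

x_2 gives more utility per dollar, so spend all income on x_2: x_2* = m/p_2, x_1* = 0.
Numerically: x_1* = 0, x_2* = 54.8571.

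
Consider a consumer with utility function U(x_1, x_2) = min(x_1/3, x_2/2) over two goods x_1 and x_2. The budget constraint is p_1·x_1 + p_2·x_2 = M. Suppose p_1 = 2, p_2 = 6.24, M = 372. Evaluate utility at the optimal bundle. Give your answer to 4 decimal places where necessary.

Demand: x_1*(p_1,p_2,M) = 3·M/(3·p_1 + 2·p_2), x_2* = 2·M/(3·p_1 + 2·p_2).
Here 3·2 + 2·6.24 = 18.48, giving x_1* = 60.3896 and x_2* = 40.2597.
Utility at the optimum: U(60.3896, 40.2597) = 20.1299.

V = 20.1299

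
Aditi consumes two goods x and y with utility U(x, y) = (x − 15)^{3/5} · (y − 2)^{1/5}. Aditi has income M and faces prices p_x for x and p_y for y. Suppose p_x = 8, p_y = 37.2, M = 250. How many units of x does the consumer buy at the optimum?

Let x' = x−15, y' = y−2. MRS = 3·y'/x' = p_x/p_y.
After buying the subsistence bundle (15, 2), a share 0.75 of the remaining income goes to x: x* = 15 + 0.75·(M − 15p_x − 2p_y)/p_x.
Discretionary income = 250 − 15·8 − 2·37.2 = 55.6; x* = 15 + 0.75·55.6/8 = 20.2125.

x* = 20.2125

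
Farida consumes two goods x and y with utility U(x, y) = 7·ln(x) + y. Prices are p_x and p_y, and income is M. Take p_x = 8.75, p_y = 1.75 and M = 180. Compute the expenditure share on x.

MU_x = 7/x, MU_y = 1. Tangency: 7/x = p_x/p_y.
So x*(p_x,p_y) = 7·p_y/p_x, independent of income; and y* = (M − 7·p_y)/p_y.
At the given prices: x* = 7·1.75/8.75 = 1.4, and y* = 95.8571.
Expenditure on x: 8.75·1.4 = 12.25; share = 0.0681.

share on x = 0.0681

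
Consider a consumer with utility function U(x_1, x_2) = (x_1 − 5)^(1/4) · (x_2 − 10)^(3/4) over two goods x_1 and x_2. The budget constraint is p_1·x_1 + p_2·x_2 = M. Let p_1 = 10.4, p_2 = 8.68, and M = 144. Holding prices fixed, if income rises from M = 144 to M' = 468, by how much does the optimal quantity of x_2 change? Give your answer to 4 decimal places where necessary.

Δx_2* = 27.9954

Let x_1' = x_1−5, x_2' = x_2−10. MRS = (1/3)·x_2'/x_1' = p_1/p_2.
Substituting into the budget: x_1* = 5 + 0.25·(M − 5·p_1 − 10·p_2)/p_1, and x_2* = 10 + 0.75·(…)/p_2.
Discretionary income = 144 − 5·10.4 − 10·8.68 = 5.2; x_2* = 10 + 0.75·5.2/8.68 = 10.4493.
At M' = 468: x_2* = 38.4447. Change: 38.4447 − 10.4493 = 27.9954.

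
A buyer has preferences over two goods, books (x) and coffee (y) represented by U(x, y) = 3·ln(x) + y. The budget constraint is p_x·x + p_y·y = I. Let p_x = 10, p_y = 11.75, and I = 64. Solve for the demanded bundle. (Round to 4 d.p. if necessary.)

x* = 3.525, y* = 2.4468

Set MRS = p_x/p_y: (3/x)/1 = p_x/p_y.
So x*(p_x,p_y) = 3·p_y/p_x, independent of income; and y* = (I − 3·p_y)/p_y.
At the given prices: x* = 3·11.75/10 = 3.525, and y* = 2.4468.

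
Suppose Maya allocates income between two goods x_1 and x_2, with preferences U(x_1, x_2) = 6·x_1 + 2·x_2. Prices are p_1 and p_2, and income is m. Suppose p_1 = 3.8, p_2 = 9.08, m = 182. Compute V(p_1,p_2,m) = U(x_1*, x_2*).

V = 287.3684

Perfect substitutes: compare marginal utility per dollar. 6/p_1 vs 2/p_2 → 1.5789 vs 0.2203.
x_1 gives more utility per dollar, so spend all income on x_1: x_1* = m/p_1, x_2* = 0.
Numerically: x_1* = 47.8947, x_2* = 0.
Utility at the optimum: U(47.8947, 0) = 287.3684.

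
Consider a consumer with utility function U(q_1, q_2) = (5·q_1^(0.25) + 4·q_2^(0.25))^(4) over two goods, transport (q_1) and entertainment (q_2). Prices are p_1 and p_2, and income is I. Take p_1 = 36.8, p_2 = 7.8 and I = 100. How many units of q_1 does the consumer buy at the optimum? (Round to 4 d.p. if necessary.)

q_1* = 1.2101

MRS = MU_q_1/MU_q_2 = (5/4)·(q_2/q_1)^(0.75). Set equal to p_1/p_2.
Hence q_2/q_1 = ((4/5)·p_1/p_2)^(1/(0.75)), i.e. raised to the 4/3 power.
With the ratio pinned down, the budget gives q_1* = I/(p_1 + p_2·(q_2/q_1)) and q_2* = (q_2/q_1)·q_1*.
Numerically q_2/q_1 = 5.876575, so q_1* = 100/(36.8 + 7.8·5.876575) = 1.2101.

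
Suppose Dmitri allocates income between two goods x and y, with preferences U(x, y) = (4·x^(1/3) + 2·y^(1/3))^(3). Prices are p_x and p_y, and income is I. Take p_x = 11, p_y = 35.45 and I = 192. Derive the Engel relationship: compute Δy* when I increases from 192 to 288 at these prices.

Δy* = 0.4456

MU_x ∝ 4·x^(-2/3), MU_y ∝ 2·y^(-2/3), so MRS = 2·(y/x)^(2/3) = p_x/p_y.
Solve for the ratio: y/x = [(1/2)·p_x/p_y]^(1.5).
With the ratio pinned down, the budget gives x* = I/(p_x + p_y·(y/x)) and y* = (y/x)·x*.
Numerically y/x = 0.061111, so x* = 192/(11 + 35.45·0.061111) = 14.5826 and y* = 0.061111·14.5826 = 0.8912.
At I' = 288: y* = 1.3367. Change: 1.3367 − 0.8912 = 0.4456.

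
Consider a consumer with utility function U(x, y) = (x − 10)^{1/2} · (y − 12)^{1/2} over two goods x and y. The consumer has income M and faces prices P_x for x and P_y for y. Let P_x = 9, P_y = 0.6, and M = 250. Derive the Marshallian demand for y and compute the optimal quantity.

Substituting into the budget: x* = 10 + 0.5·(M − 10·P_x − 12·P_y)/P_x, and y* = 12 + 0.5·(…)/P_y.
Discretionary income = 250 − 10·9 − 12·0.6 = 152.8; y* = 12 + 0.5·152.8/0.6 = 139.3333.

y* = 139.3333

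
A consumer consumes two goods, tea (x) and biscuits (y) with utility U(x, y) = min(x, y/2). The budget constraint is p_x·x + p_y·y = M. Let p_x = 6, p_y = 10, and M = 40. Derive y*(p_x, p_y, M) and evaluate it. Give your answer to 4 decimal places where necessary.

With perfect complements, no substitution: consume in ratio x:y = 1:2.
Budget: p_x·x + p_y·2·x = M, so (p_x + 2·p_y)·x = M.
Demand: x*(p_x,p_y,M) = M/(p_x + 2·p_y), y* = 2·M/(p_x + 2·p_y).
Here 6 + 2·10 = 26, giving y* = 3.0769.

y* = 3.0769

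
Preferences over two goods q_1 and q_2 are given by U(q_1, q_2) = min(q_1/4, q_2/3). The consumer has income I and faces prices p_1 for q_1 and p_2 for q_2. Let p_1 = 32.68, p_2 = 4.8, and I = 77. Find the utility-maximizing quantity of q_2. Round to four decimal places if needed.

Leontief preferences: the optimum is at the kink where q_1/4 = q_2/3, i.e. q_2 = (3/4)·q_1.
Budget: p_1·q_1 + p_2·(3/4)·q_1 = I, so (4·p_1 + 3·p_2)·q_1 = 4·I.
Demand: q_1*(p_1,p_2,I) = 4·I/(4·p_1 + 3·p_2), q_2* = 3·I/(4·p_1 + 3·p_2).
Here 4·32.68 + 3·4.8 = 145.12, giving q_2* = 1.5918.

q_2* = 1.5918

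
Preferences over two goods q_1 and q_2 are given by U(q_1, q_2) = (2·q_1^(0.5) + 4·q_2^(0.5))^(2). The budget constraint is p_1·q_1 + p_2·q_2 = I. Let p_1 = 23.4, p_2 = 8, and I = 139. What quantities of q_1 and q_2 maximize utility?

From the CES first-order condition, (1/2)·(q_2/q_1)^(0.5) = p_1/p_2.
Hence q_2/q_1 = (2·p_1/p_2)^(1/(0.5)), i.e. raised to the 2 power.
With the ratio pinned down, the budget gives q_1* = I/(p_1 + p_2·(q_2/q_1)) and q_2* = (q_2/q_1)·q_1*.
Numerically q_2/q_1 = 34.2225, so q_1* = 139/(23.4 + 8·34.2225) = 0.4677 and q_2* = 34.2225·0.4677 = 16.0069.

q_1* = 0.4677, q_2* = 16.0069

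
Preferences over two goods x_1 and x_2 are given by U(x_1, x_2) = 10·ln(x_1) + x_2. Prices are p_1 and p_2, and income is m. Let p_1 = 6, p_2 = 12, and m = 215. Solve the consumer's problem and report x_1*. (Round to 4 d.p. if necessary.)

So x_1*(p_1,p_2) = 10·p_2/p_1, independent of income; and x_2* = (m − 10·p_2)/p_2.
At the given prices: x_1* = 10·12/6 = 20.

x_1* = 20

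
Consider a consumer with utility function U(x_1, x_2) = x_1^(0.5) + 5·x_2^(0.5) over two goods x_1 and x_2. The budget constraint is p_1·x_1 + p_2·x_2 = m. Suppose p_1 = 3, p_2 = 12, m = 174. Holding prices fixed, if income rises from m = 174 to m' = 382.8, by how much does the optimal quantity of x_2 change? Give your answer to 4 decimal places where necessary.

Δx_2* = 15

MRS = MU_x_1/MU_x_2 = (1/5)·(x_2/x_1)^(0.5). Set equal to p_1/p_2.
Solve for the ratio: x_2/x_1 = [5·p_1/p_2]^(2).
Substitute x_2 = (x_2/x_1)·x_1 into the budget: x_1* = m/(p_1 + p_2·(x_2/x_1)).
Numerically x_2/x_1 = 1.5625, so x_1* = 174/(3 + 12·1.5625) = 8 and x_2* = 1.5625·8 = 12.5.
At m' = 382.8: x_2* = 27.5. Change: 27.5 − 12.5 = 15.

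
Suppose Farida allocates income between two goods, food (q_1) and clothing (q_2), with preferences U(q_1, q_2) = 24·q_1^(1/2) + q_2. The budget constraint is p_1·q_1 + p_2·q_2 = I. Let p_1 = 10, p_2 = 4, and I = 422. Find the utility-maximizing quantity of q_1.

Plugging in: q_1* = (12·4/10)² = 23.04.

q_1* = 23.04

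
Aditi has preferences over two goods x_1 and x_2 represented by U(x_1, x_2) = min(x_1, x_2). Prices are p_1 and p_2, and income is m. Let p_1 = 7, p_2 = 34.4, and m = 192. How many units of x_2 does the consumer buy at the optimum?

x_2* = 4.6377

Leontief preferences: the optimum is at the kink where x_1/1 = x_2/1, i.e. x_2 = x_1.
Budget: p_1·x_1 + p_2·x_1 = m, so (p_1 + p_2)·x_1 = m.
Demand: x_1*(p_1,p_2,m) = m/(p_1 + p_2), x_2* = m/(p_1 + p_2).
Here 7 + 34.4 = 41.4, giving x_2* = 4.6377.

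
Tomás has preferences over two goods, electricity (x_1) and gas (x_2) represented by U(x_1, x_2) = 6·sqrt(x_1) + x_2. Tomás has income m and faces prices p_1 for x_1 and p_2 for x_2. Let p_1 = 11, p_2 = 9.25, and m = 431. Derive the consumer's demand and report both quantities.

MU_x_1 = 3/√x_1, MU_x_2 = 1. Tangency: 3/√x_1 = p_1/p_2.
Thus x_1* = (3·p_2/p_1)² — independent of m — with the rest of income spent on x_2.
Plugging in: x_1* = (3·9.25/11)² = 6.3642, x_2* = 39.0264.

x_1* = 6.3642, x_2* = 39.0264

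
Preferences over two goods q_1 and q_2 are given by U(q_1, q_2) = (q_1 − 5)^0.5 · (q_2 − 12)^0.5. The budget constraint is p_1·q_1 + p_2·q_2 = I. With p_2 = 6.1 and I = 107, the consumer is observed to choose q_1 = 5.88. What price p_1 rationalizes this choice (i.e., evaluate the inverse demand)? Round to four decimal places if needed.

This is Cobb-Douglas in (q_1−5, q_2−12): tangency gives 0.5·p_2·(q_2−12) = 0.5·p_1·(q_1−5).
After buying the subsistence bundle (5, 12), a share 0.5 of the remaining income goes to q_1: q_1* = 5 + 0.5·(I − 5p_1 − 12p_2)/p_1.
Set q_1* = 5.88 in the demand function and solve for p_1: p_1 = 5.

p_1 = 5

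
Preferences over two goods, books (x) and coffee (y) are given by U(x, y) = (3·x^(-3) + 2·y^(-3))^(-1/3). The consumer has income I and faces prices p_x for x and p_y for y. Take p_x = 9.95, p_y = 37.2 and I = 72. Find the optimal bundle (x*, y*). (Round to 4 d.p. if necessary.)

MRS = MU_x/MU_y = (3/2)·(y/x)^(4). Set equal to p_x/p_y.
Hence y/x = ((2/3)·p_x/p_y)^(1/(4)), i.e. raised to the 0.25 power.
Substitute y = (y/x)·x into the budget: x* = I/(p_x + p_y·(y/x)).
Numerically y/x = 0.649826, so x* = 72/(9.95 + 37.2·0.649826) = 2.11 and y* = 0.649826·2.11 = 1.3711.

x* = 2.11, y* = 1.3711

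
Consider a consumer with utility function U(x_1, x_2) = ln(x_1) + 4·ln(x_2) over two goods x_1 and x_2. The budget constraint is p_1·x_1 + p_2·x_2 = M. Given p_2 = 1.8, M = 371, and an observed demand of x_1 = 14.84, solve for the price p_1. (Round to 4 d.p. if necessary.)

p_1 = 5

MU_x_1/MU_x_2 = (x_2)/(4·x_1); tangency sets this equal to p_1/p_2.
Rearranging, p_2·x_2 = 4·p_1·x_1. Substituting into the budget gives p_1·x_1·(1 + 4) = M.
Demand: x_1*(p_1,p_2,M) = 0.2·M/p_1 and x_2* = 0.8·M/p_2.
Set x_1* = 14.84 in the demand function and solve for p_1: p_1 = 5.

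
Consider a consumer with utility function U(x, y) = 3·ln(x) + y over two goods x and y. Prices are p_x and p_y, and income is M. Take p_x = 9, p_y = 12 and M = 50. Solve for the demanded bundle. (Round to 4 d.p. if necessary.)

Set MRS = p_x/p_y: (3/x)/1 = p_x/p_y.
So x*(p_x,p_y) = 3·p_y/p_x, independent of income; and y* = (M − 3·p_y)/p_y.
At the given prices: x* = 3·12/9 = 4, and y* = 1.1667.

x* = 4, y* = 1.1667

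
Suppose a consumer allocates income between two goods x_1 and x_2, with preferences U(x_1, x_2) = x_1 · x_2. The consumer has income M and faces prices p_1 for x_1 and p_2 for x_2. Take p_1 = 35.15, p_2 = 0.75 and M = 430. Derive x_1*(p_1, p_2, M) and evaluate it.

The MRS is x_2/x_1. Set MRS = p_1/p_2.
Rearranging, p_2·x_2 = p_1·x_1. Substituting into the budget gives p_1·x_1·(1 + 1) = M.
Demand: x_1*(p_1,p_2,M) = 0.5·M/p_1 and x_2* = 0.5·M/p_2.
At p_1=35.15, p_2=0.75, M=430: x_1* = 0.5·430/35.15 = 6.1166.

x_1* = 6.1166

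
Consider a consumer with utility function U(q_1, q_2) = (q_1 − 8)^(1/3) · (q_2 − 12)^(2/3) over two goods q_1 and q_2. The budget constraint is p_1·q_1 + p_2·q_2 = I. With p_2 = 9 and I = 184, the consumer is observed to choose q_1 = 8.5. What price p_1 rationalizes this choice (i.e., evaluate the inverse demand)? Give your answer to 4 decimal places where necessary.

p_1 = 8

This is Cobb-Douglas in (q_1−8, q_2−12): tangency gives 1/3·p_2·(q_2−12) = 2/3·p_1·(q_1−8).
Substituting into the budget: q_1* = 8 + 1/3·(I − 8·p_1 − 12·p_2)/p_1, and q_2* = 12 + 2/3·(…)/p_2.
Set q_1* = 8.5 in the demand function and solve for p_1: p_1 = 8.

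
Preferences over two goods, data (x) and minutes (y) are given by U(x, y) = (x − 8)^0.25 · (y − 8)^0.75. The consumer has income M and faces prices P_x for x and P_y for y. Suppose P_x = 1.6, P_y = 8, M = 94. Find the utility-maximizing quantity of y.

MRS = (1/3)·(y−8)/(x−8). Tangency with P_x/P_y gives y−8 = 3·(P_x/P_y)·(x−8).
Substituting into the budget: x* = 8 + 0.25·(M − 8·P_x − 8·P_y)/P_x, and y* = 8 + 0.75·(…)/P_y.
Discretionary income = 94 − 8·1.6 − 8·8 = 17.2; y* = 8 + 0.75·17.2/8 = 9.6125.

y* = 9.6125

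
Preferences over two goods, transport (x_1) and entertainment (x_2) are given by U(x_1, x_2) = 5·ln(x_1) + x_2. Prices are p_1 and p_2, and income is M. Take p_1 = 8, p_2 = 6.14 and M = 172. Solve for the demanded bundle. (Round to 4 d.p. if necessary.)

MU_x_1 = 5/x_1, MU_x_2 = 1. Tangency: 5/x_1 = p_1/p_2.
So x_1*(p_1,p_2) = 5·p_2/p_1, independent of income; and x_2* = (M − 5·p_2)/p_2.
At the given prices: x_1* = 5·6.14/8 = 3.8375, and x_2* = 23.013.

x_1* = 3.8375, x_2* = 23.013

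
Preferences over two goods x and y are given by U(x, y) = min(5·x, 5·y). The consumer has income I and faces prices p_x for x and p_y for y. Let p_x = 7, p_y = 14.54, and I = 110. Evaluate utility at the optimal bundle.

Leontief preferences: the optimum is at the kink where x/5 = y/5, i.e. y = x.
Budget: p_x·x + p_y·x = I, so (5·p_x + 5·p_y)·x = 5·I.
Demand: x*(p_x,p_y,I) = 5·I/(5·p_x + 5·p_y), y* = 5·I/(5·p_x + 5·p_y).
Here 5·7 + 5·14.54 = 107.7, giving x* = 5.1068 and y* = 5.1068.
Utility at the optimum: U(5.1068, 5.1068) = 25.5339.

V = 25.5339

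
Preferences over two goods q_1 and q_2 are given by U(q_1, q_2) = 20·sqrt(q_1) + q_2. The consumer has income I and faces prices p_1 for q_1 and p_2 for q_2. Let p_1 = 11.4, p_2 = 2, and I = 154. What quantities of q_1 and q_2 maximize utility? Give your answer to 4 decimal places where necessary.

Utility is quasi-linear in q_2; the FOC for q_1 is 10/√q_1 = p_1/p_2.
Solve: √q_1 = 10·p_2/p_1, so q_1*(p_1,p_2) = (10·p_2/p_1)², and q_2* = (I − p_1·q_1*)/p_2.
Plugging in: q_1* = (10·2/11.4)² = 3.0779, q_2* = 59.4561.

q_1* = 3.0779, q_2* = 59.4561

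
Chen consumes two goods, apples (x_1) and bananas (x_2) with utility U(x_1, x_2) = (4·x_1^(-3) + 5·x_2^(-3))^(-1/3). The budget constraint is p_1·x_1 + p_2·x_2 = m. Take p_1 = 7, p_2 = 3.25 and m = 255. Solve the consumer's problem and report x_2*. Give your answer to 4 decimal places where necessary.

x_2* = 29.2609

MU_x_1 ∝ 4·x_1^(-4), MU_x_2 ∝ 5·x_2^(-4), so MRS = (4/5)·(x_2/x_1)^(4) = p_1/p_2.
Hence x_2/x_1 = ((5/4)·p_1/p_2)^(1/(4)), i.e. raised to the 0.25 power.
With the ratio pinned down, the budget gives x_1* = m/(p_1 + p_2·(x_2/x_1)) and x_2* = (x_2/x_1)·x_1*.
Numerically x_2/x_1 = 1.280947, so x_1* = 255/(7 + 3.25·1.280947) = 22.8432 and x_2* = 1.280947·22.8432 = 29.2609.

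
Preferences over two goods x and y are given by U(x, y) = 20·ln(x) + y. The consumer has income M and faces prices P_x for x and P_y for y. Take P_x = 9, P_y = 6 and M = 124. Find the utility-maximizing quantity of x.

x* = 13.3333

MU_x = 20/x, MU_y = 1. Tangency: 20/x = P_x/P_y.
So x*(P_x,P_y) = 20·P_y/P_x, independent of income; and y* = (M − 20·P_y)/P_y.
At the given prices: x* = 20·6/9 = 13.3333.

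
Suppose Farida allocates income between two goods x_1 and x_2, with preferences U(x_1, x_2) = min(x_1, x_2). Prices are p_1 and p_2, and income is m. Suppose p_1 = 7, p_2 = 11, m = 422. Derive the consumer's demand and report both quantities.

Leontief preferences: the optimum is at the kink where x_1/1 = x_2/1, i.e. x_2 = x_1.
Budget: p_1·x_1 + p_2·x_1 = m, so (p_1 + p_2)·x_1 = m.
Demand: x_1*(p_1,p_2,m) = m/(p_1 + p_2), x_2* = m/(p_1 + p_2).
Here 7 + 11 = 18, giving x_1* = 23.4444 and x_2* = 23.4444.

x_1* = 23.4444, x_2* = 23.4444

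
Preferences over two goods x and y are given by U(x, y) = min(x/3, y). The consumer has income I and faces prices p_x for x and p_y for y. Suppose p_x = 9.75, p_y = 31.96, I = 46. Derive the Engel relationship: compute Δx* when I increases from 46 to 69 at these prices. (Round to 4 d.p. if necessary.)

Δx* = 1.1273

Leontief preferences: the optimum is at the kink where x/3 = y/1, i.e. y = (1/3)·x.
Budget: p_x·x + p_y·(1/3)·x = I, so (3·p_x + p_y)·x = 3·I.
Demand: x*(p_x,p_y,I) = 3·I/(3·p_x + p_y), y* = I/(3·p_x + p_y).
Here 3·9.75 + 31.96 = 61.21, giving x* = 2.2545.
At I' = 69: x* = 3.3818. Change: 3.3818 − 2.2545 = 1.1273.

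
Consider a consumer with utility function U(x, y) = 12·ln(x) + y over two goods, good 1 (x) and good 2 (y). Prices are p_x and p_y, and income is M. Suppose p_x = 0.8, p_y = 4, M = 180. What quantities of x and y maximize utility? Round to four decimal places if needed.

x* = 60, y* = 33

At the given prices: x* = 12·4/0.8 = 60, and y* = 33.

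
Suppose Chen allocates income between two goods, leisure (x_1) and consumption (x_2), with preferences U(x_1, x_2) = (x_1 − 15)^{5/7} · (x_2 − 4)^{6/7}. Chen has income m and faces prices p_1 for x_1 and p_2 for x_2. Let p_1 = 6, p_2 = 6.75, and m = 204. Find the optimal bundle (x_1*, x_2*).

x_1* = 21.5909, x_2* = 11.0303

Let x_1' = x_1−15, x_2' = x_2−4. MRS = (5/6)·x_2'/x_1' = p_1/p_2.
After buying the subsistence bundle (15, 4), a share 5/11 of the remaining income goes to x_1: x_1* = 15 + 5/11·(m − 15p_1 − 4p_2)/p_1.
Discretionary income = 204 − 15·6 − 4·6.75 = 87; x_1* = 15 + 5/11·87/6 = 21.5909; x_2* = 4 + 6/11·87/6.75 = 11.0303.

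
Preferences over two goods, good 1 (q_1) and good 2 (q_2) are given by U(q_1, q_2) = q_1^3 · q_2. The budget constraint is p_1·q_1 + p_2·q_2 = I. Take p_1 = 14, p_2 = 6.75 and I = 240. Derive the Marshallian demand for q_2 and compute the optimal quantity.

q_2* = 8.8889

The MRS is 3·q_2/q_1. Set MRS = p_1/p_2.
Rearranging, p_2·q_2 = (1/3)·p_1·q_1. Substituting into the budget gives p_1·q_1·(1 + (1/3)) = I.
Demand: q_1*(p_1,p_2,I) = 0.75·I/p_1 and q_2* = 0.25·I/p_2.
At p_1=14, p_2=6.75, I=240: q_2* = 0.25·240/6.75 = 8.8889.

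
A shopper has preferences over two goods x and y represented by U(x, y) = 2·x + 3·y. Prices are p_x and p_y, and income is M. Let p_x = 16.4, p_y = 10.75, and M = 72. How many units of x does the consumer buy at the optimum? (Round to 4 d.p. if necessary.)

Linear utility — the consumer picks whichever good has higher MU/price: 2/16.4 = 0.122 vs 3/10.75 = 0.2791.
y gives more utility per dollar, so spend all income on y: y* = M/p_y, x* = 0.
Numerically: x* = 0, y* = 6.6977.

x* = 0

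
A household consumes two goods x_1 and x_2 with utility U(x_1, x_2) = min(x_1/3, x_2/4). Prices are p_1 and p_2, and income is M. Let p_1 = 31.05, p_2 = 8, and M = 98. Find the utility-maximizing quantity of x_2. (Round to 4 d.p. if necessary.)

x_2* = 3.1322

Leontief preferences: the optimum is at the kink where x_1/3 = x_2/4, i.e. x_2 = (4/3)·x_1.
Budget: p_1·x_1 + p_2·(4/3)·x_1 = M, so (3·p_1 + 4·p_2)·x_1 = 3·M.
Demand: x_1*(p_1,p_2,M) = 3·M/(3·p_1 + 4·p_2), x_2* = 4·M/(3·p_1 + 4·p_2).
Here 3·31.05 + 4·8 = 125.15, giving x_2* = 3.1322.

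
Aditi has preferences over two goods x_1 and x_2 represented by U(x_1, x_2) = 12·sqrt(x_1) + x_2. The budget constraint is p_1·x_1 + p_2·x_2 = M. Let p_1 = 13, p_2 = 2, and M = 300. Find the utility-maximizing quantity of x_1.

MU_x_1 = 6/√x_1, MU_x_2 = 1. Tangency: 6/√x_1 = p_1/p_2.
Solve: √x_1 = 6·p_2/p_1, so x_1*(p_1,p_2) = (6·p_2/p_1)², and x_2* = (M − p_1·x_1*)/p_2.
Plugging in: x_1* = (6·2/13)² = 0.8521.

x_1* = 0.8521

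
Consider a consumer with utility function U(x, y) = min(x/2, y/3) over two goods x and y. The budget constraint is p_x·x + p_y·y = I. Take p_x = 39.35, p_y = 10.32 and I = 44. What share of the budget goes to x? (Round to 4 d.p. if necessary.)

With perfect complements, no substitution: consume in ratio x:y = 2:3.
Budget: p_x·x + p_y·(3/2)·x = I, so (2·p_x + 3·p_y)·x = 2·I.
Demand: x*(p_x,p_y,I) = 2·I/(2·p_x + 3·p_y), y* = 3·I/(2·p_x + 3·p_y).
Here 2·39.35 + 3·10.32 = 109.66, giving x* = 0.8025 and y* = 1.2037.
Expenditure on x: 39.35·0.8025 = 31.5776; share = 0.7177.

share on x = 0.7177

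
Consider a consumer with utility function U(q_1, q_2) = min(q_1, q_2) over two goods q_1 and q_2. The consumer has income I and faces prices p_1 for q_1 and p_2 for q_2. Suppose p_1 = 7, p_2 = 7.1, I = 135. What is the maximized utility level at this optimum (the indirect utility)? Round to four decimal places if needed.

V = 9.5745

Demand: q_1*(p_1,p_2,I) = I/(p_1 + p_2), q_2* = I/(p_1 + p_2).
Here 7 + 7.1 = 14.1, giving q_1* = 9.5745 and q_2* = 9.5745.
Utility at the optimum: U(9.5745, 9.5745) = 9.5745.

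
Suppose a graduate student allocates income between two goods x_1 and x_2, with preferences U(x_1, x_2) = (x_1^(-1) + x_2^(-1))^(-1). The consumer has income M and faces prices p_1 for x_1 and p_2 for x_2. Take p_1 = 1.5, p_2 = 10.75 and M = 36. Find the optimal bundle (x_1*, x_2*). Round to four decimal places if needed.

x_1* = 6.5269, x_2* = 2.4381

With the ratio pinned down, the budget gives x_1* = M/(p_1 + p_2·(x_2/x_1)) and x_2* = (x_2/x_1)·x_1*.
Numerically x_2/x_1 = 0.373544, so x_1* = 36/(1.5 + 10.75·0.373544) = 6.5269 and x_2* = 0.373544·6.5269 = 2.4381.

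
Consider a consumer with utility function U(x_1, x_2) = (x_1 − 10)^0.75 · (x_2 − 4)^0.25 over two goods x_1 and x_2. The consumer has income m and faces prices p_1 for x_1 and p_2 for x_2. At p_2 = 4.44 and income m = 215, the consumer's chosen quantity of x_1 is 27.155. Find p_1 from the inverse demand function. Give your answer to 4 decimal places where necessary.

p_1 = 6

This is Cobb-Douglas in (x_1−10, x_2−4): tangency gives 0.75·p_2·(x_2−4) = 0.25·p_1·(x_1−10).
Substituting into the budget: x_1* = 10 + 0.75·(m − 10·p_1 − 4·p_2)/p_1, and x_2* = 4 + 0.25·(…)/p_2.
Set x_1* = 27.155 in the demand function and solve for p_1: p_1 = 6.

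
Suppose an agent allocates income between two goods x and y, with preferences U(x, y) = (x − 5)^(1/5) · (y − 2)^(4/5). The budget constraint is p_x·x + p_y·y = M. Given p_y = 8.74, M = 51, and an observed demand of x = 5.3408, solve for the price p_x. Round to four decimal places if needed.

This is Cobb-Douglas in (x−5, y−2): tangency gives 0.2·p_y·(y−2) = 0.8·p_x·(x−5).
Substituting into the budget: x* = 5 + 0.2·(M − 5·p_x − 2·p_y)/p_x, and y* = 2 + 0.8·(…)/p_y.
Set x* = 5.3408 in the demand function and solve for p_x: p_x = 5.

p_x = 5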